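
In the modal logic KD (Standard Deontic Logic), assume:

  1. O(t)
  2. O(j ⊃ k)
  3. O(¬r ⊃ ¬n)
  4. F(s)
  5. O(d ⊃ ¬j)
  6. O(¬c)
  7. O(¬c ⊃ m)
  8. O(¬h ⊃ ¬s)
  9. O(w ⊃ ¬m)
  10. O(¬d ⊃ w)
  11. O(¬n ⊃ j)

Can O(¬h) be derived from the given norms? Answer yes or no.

Premise 8 is O(¬h ⊃ ¬s); even if O(¬s) held, inferring O(¬h) would be affirming the consequent — invalid.
No other premise forces O(¬h). An ideal world satisfying every premise can still have ¬h false, so O(¬h) is not derivable.

No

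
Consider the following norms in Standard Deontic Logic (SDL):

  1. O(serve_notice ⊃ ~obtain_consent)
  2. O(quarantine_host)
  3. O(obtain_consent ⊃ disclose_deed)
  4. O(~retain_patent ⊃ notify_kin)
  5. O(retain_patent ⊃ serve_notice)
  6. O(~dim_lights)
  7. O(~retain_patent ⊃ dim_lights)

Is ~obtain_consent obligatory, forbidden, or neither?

Obligatory

Premise 6 states O(~dim_lights) outright.
The contrapositive of premise 7 (O(~retain_patent ⊃ dim_lights)) is O(~dim_lights ⊃ retain_patent), and O(~dim_lights) is already established, so O(retain_patent).
Premise 5 is O(retain_patent ⊃ serve_notice); since O(retain_patent), deontic closure gives O(serve_notice).
With premise 1, O(serve_notice ⊃ ~obtain_consent), the K-axiom yields O(~obtain_consent).
Premises 2, 3, 4 do not contribute to this derivation.
Hence ~obtain_consent is obligatory.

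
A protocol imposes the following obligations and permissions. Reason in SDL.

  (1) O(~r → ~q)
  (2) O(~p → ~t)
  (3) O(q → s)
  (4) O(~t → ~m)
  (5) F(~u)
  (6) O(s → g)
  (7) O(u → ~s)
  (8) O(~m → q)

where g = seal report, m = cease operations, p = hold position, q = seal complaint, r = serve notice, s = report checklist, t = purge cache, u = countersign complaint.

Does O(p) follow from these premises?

Premise 5, F(~u), is equivalent to O(u).
From O(u) and premise 7, O(u → ~s), we obtain O(~s).
Premise 3 is O(q → s); contrapositively O(~s → ~q). Since O(~s) holds, K gives O(~q).
Premise 8, O(~m → q), contraposes to O(~q → m); with O(~q) we get O(m).
Premise 4, O(~t → ~m), contraposes to O(m → t); with O(m) we get O(t).
The contrapositive of premise 2 (O(~p → ~t)) is O(t → p), and O(t) is already established, so O(p).
Premises 1, 6 do not contribute to this derivation.
So O(p) follows.

Yes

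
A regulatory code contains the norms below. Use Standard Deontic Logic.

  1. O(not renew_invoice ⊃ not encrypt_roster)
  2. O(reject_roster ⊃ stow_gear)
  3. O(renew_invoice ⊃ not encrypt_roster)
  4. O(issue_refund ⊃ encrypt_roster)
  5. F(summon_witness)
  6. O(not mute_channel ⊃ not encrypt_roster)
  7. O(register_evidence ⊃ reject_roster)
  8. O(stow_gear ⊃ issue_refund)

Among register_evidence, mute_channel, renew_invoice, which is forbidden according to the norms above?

register_evidence

By case analysis on not renew_invoice: premise 1 gives O(not renew_invoice ⊃ not encrypt_roster) and premise 3 gives O(renew_invoice ⊃ not encrypt_roster), so O(not encrypt_roster) either way.
The contrapositive of premise 4 (O(issue_refund ⊃ encrypt_roster)) is O(not encrypt_roster ⊃ not issue_refund), and O(not encrypt_roster) is already established, so O(not issue_refund).
Premise 8, O(stow_gear ⊃ issue_refund), contraposes to O(not issue_refund ⊃ not stow_gear); with O(not issue_refund) we get O(not stow_gear).
Premise 2, O(reject_roster ⊃ stow_gear), contraposes to O(not stow_gear ⊃ not reject_roster); with O(not stow_gear) we get O(not reject_roster).
Premise 7 is O(register_evidence ⊃ reject_roster); contrapositively O(not reject_roster ⊃ not register_evidence). Since O(not reject_roster) holds, K gives O(not register_evidence).
So O(not register_evidence) holds, i.e. register_evidence is forbidden. None of the other listed options is forbidden under the premises.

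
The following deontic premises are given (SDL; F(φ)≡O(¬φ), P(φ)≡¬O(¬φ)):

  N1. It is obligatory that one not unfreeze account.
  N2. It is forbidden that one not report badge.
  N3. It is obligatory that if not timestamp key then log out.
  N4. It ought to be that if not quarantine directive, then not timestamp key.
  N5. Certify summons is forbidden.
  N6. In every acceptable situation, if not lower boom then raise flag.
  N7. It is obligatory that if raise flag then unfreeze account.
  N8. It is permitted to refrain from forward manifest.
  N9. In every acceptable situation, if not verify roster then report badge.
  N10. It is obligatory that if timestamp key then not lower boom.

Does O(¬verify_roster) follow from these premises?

No

Premise 9 is O(¬verify_roster → report_badge); even if O(report_badge) held, inferring O(¬verify_roster) would be affirming the consequent — invalid.
No other premise forces O(¬verify_roster). An ideal world satisfying every premise can still have ¬verify_roster false, so O(¬verify_roster) is not derivable.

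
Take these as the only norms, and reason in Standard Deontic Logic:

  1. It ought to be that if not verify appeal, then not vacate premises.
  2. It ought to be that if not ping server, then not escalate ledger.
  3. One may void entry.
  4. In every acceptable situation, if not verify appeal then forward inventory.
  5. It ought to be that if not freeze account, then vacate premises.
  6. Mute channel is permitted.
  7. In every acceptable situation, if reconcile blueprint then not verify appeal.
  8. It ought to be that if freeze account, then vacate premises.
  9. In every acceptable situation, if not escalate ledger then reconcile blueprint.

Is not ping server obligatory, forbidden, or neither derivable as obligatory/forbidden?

Premises 8 and 5 cover both cases: O(freeze_account → vacate_premises) and O(¬freeze_account → vacate_premises). Since freeze_account ∨ ¬freeze_account is a tautology, O(vacate_premises) follows.
The contrapositive of premise 1 (O(¬verify_appeal → ¬vacate_premises)) is O(vacate_premises → verify_appeal), and O(vacate_premises) is already established, so O(verify_appeal).
Premise 7 is O(reconcile_blueprint → ¬verify_appeal); contrapositively O(verify_appeal → ¬reconcile_blueprint). Since O(verify_appeal) holds, K gives O(¬reconcile_blueprint).
The contrapositive of premise 9 (O(¬escalate_ledger → reconcile_blueprint)) is O(¬reconcile_blueprint → escalate_ledger), and O(¬reconcile_blueprint) is already established, so O(escalate_ledger).
The contrapositive of premise 2 (O(¬ping_server → ¬escalate_ledger)) is O(escalate_ledger → ping_server), and O(escalate_ledger) is already established, so O(ping_server).
Premises 3, 4, 6 do not contribute to this derivation.
Thus O(ping_server), which is F(¬ping_server): ¬ping_server is forbidden.

Forbidden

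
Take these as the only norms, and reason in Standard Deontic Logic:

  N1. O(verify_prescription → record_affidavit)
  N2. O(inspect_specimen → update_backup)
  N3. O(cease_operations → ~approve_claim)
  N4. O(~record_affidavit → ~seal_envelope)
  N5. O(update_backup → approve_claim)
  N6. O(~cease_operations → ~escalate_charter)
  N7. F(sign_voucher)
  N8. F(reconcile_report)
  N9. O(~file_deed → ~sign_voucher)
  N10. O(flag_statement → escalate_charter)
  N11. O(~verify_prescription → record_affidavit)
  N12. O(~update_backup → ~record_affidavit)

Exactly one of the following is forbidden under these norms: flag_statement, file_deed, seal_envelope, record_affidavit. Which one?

By case analysis on verify_prescription: premise 1 gives O(verify_prescription → record_affidavit) and premise 11 gives O(~verify_prescription → record_affidavit), so O(record_affidavit) either way.
Premise 12 is O(~update_backup → ~record_affidavit); contrapositively O(record_affidavit → update_backup). Since O(record_affidavit) holds, K gives O(update_backup).
Premise 5 is O(update_backup → approve_claim); since O(update_backup), deontic closure gives O(approve_claim).
The contrapositive of premise 3 (O(cease_operations → ~approve_claim)) is O(approve_claim → ~cease_operations), and O(approve_claim) is already established, so O(~cease_operations).
Premise 6 is O(~cease_operations → ~escalate_charter); since O(~cease_operations), deontic closure gives O(~escalate_charter).
Premise 10 is O(flag_statement → escalate_charter); contrapositively O(~escalate_charter → ~flag_statement). Since O(~escalate_charter) holds, K gives O(~flag_statement).
So O(~flag_statement) holds, i.e. flag_statement is forbidden. None of the other listed options is forbidden under the premises.

flag_statement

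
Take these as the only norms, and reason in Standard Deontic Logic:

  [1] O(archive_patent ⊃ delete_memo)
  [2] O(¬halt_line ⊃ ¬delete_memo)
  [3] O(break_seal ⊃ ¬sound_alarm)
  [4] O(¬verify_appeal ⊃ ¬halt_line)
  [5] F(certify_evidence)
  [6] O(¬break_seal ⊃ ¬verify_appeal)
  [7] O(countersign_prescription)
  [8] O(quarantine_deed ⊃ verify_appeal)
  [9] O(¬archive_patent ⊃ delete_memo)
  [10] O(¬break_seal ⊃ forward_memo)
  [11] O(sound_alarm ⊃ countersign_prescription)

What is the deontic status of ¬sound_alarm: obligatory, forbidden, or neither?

Obligatory

By case analysis on ¬archive_patent: premise 9 gives O(¬archive_patent ⊃ delete_memo) and premise 1 gives O(archive_patent ⊃ delete_memo), so O(delete_memo) either way.
Premise 2 is O(¬halt_line ⊃ ¬delete_memo); contrapositively O(delete_memo ⊃ halt_line). Since O(delete_memo) holds, K gives O(halt_line).
Premise 4 is O(¬verify_appeal ⊃ ¬halt_line); contrapositively O(halt_line ⊃ verify_appeal). Since O(halt_line) holds, K gives O(verify_appeal).
The contrapositive of premise 6 (O(¬break_seal ⊃ ¬verify_appeal)) is O(verify_appeal ⊃ break_seal), and O(verify_appeal) is already established, so O(break_seal).
With premise 3, O(break_seal ⊃ ¬sound_alarm), the K-axiom yields O(¬sound_alarm).
Premises 5, 7, 8, 10, 11 do not contribute to this derivation.
Hence ¬sound_alarm is obligatory.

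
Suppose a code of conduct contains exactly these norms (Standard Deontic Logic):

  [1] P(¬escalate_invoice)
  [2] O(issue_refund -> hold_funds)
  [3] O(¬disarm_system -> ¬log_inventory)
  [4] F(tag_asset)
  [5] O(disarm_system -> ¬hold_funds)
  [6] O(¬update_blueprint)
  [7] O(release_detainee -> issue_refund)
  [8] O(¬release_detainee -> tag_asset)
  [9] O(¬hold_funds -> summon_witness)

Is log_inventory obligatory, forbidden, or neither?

Forbidden

F(tag_asset) at premise 4 means O(¬tag_asset).
The contrapositive of premise 8 (O(¬release_detainee -> tag_asset)) is O(¬tag_asset -> release_detainee), and O(¬tag_asset) is already established, so O(release_detainee).
Applying K to premise 7 (O(release_detainee -> issue_refund)) and O(release_detainee) yields O(issue_refund).
Applying K to premise 2 (O(issue_refund -> hold_funds)) and O(issue_refund) yields O(hold_funds).
The contrapositive of premise 5 (O(disarm_system -> ¬hold_funds)) is O(hold_funds -> ¬disarm_system), and O(hold_funds) is already established, so O(¬disarm_system).
With premise 3, O(¬disarm_system -> ¬log_inventory), the K-axiom yields O(¬log_inventory).
Premises 1, 6, 9 do not contribute to this derivation.
Thus O(¬log_inventory), which is F(log_inventory): log_inventory is forbidden.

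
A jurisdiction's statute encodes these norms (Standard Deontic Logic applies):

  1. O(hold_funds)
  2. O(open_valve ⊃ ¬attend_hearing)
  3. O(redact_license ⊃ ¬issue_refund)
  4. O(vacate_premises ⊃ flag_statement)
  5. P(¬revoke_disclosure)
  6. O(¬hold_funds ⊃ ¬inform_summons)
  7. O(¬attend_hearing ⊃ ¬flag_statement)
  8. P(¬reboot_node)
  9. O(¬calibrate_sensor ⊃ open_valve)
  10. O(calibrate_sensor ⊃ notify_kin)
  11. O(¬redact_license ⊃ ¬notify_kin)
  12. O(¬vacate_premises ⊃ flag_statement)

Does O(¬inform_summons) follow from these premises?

Premise 6 is O(¬hold_funds ⊃ ¬inform_summons), but O(¬hold_funds) is not derivable from the premises, so it does not yield O(¬inform_summons).
No other premise forces O(¬inform_summons). An ideal world satisfying every premise can still have ¬inform_summons false, so O(¬inform_summons) is not derivable.

No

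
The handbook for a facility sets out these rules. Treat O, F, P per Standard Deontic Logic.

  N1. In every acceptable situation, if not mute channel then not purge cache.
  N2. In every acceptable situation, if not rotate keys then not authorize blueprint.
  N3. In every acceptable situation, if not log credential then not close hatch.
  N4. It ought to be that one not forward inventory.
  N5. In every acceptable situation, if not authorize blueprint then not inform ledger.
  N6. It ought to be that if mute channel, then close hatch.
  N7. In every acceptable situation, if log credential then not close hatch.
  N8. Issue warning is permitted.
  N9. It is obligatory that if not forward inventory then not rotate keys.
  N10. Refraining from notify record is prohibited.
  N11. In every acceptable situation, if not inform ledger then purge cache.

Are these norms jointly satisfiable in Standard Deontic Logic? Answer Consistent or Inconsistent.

Premises 3 and 7 cover both cases: O(¬log_credential → ¬close_hatch) and O(log_credential → ¬close_hatch). Since ¬log_credential ∨ log_credential is a tautology, O(¬close_hatch) follows.
Premise 6, O(mute_channel → close_hatch), contraposes to O(¬close_hatch → ¬mute_channel); with O(¬close_hatch) we get O(¬mute_channel).
Premise 1 is O(¬mute_channel → ¬purge_cache); since O(¬mute_channel), deontic closure gives O(¬purge_cache).
The contrapositive of premise 11 (O(¬inform_ledger → purge_cache)) is O(¬purge_cache → inform_ledger), and O(¬purge_cache) is already established, so O(inform_ledger).
The contrapositive of premise 5 (O(¬authorize_blueprint → ¬inform_ledger)) is O(inform_ledger → authorize_blueprint), and O(inform_ledger) is already established, so O(authorize_blueprint).
The contrapositive of premise 2 (O(¬rotate_keys → ¬authorize_blueprint)) is O(authorize_blueprint → rotate_keys), and O(authorize_blueprint) is already established, so O(rotate_keys).
Premise 9 is O(¬forward_inventory → ¬rotate_keys); contrapositively O(rotate_keys → forward_inventory). Since O(rotate_keys) holds, K gives O(forward_inventory).
However, premise 4 gives O(¬forward_inventory).
We now have both O(forward_inventory) and O(¬forward_inventory) — forward_inventory is simultaneously obligatory and forbidden, violating the D-axiom.

Inconsistent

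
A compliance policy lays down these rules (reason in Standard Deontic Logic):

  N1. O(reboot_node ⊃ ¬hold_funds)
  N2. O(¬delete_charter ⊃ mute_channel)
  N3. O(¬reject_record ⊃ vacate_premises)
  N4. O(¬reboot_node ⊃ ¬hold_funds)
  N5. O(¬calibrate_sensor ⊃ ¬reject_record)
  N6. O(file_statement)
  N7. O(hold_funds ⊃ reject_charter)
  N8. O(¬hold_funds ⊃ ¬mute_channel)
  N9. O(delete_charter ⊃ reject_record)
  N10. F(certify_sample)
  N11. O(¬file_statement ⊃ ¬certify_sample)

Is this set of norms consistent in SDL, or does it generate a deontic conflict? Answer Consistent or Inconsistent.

Consistent

Premise 11 is O(¬file_statement ⊃ ¬certify_sample); even if O(¬certify_sample) held, inferring O(¬file_statement) would be affirming the consequent — invalid.
So O(¬file_statement) is not derivable, and the apparent clash with O(file_statement) does not arise.
A world satisfying every obligation exists (e.g. calibrate_sensor=true, certify_sample=false, delete_charter=true, file_statement=true, hold_funds=false, mute_channel=false, reboot_node=false, reject_charter=false, reject_record=true, vacate_premises=false); no atom is both obligatory and forbidden, so the set is consistent.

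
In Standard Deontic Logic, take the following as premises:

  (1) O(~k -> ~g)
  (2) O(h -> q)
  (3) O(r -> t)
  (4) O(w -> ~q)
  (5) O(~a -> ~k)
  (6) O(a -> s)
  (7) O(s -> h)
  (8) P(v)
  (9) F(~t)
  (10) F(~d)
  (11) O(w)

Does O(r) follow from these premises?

Premise 3 is O(r -> t); even if O(t) held, inferring O(r) would be affirming the consequent — invalid.
No other premise forces O(r). An ideal world satisfying every premise can still have r false, so O(r) is not derivable.

No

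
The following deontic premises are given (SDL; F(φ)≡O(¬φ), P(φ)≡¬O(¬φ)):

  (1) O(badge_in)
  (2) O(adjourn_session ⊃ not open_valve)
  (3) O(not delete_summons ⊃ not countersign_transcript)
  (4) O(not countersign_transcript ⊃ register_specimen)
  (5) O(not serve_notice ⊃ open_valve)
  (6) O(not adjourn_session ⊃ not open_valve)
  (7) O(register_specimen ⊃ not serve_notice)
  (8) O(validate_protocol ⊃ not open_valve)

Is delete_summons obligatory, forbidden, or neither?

By case analysis on adjourn_session: premise 2 gives O(adjourn_session ⊃ not open_valve) and premise 6 gives O(not adjourn_session ⊃ not open_valve), so O(not open_valve) either way.
Premise 5 is O(not serve_notice ⊃ open_valve); contrapositively O(not open_valve ⊃ serve_notice). Since O(not open_valve) holds, K gives O(serve_notice).
Premise 7, O(register_specimen ⊃ not serve_notice), contraposes to O(serve_notice ⊃ not register_specimen); with O(serve_notice) we get O(not register_specimen).
Premise 4, O(not countersign_transcript ⊃ register_specimen), contraposes to O(not register_specimen ⊃ countersign_transcript); with O(not register_specimen) we get O(countersign_transcript).
The contrapositive of premise 3 (O(not delete_summons ⊃ not countersign_transcript)) is O(countersign_transcript ⊃ delete_summons), and O(countersign_transcript) is already established, so O(delete_summons).
Premises 1, 8 do not contribute to this derivation.
Hence delete_summons is obligatory.

Obligatory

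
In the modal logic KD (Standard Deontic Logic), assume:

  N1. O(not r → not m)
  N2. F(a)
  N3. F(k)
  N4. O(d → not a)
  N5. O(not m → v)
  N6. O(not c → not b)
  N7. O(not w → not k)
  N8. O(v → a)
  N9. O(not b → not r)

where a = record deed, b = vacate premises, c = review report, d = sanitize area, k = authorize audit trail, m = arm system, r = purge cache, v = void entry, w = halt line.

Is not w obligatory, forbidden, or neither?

Neither

Premise 7 is O(not w → not k); even if O(not k) held, inferring O(not w) would be affirming the consequent — invalid.
No premise or chain of K-axiom applications forces O(not w), and none forces O(w). So not w is neither obligatory nor forbidden under these norms.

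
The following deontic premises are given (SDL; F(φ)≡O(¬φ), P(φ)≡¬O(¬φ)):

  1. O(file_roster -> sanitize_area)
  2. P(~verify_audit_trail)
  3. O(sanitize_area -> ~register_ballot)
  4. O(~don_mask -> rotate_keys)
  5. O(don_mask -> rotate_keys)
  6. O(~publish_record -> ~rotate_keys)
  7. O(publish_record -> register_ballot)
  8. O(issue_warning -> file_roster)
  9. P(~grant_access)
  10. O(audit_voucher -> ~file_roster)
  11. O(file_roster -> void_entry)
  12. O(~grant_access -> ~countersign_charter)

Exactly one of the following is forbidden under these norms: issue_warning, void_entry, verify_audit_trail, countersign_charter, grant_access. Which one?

Premises 4 and 5 cover both cases: O(~don_mask -> rotate_keys) and O(don_mask -> rotate_keys). Since ~don_mask ∨ don_mask is a tautology, O(rotate_keys) follows.
Premise 6 is O(~publish_record -> ~rotate_keys); contrapositively O(rotate_keys -> publish_record). Since O(rotate_keys) holds, K gives O(publish_record).
From O(publish_record) and premise 7, O(publish_record -> register_ballot), we obtain O(register_ballot).
Premise 3, O(sanitize_area -> ~register_ballot), contraposes to O(register_ballot -> ~sanitize_area); with O(register_ballot) we get O(~sanitize_area).
Premise 1 is O(file_roster -> sanitize_area); contrapositively O(~sanitize_area -> ~file_roster). Since O(~sanitize_area) holds, K gives O(~file_roster).
The contrapositive of premise 8 (O(issue_warning -> file_roster)) is O(~file_roster -> ~issue_warning), and O(~file_roster) is already established, so O(~issue_warning).
So O(~issue_warning) holds, i.e. issue_warning is forbidden. None of the other listed options is forbidden under the premises.

issue_warning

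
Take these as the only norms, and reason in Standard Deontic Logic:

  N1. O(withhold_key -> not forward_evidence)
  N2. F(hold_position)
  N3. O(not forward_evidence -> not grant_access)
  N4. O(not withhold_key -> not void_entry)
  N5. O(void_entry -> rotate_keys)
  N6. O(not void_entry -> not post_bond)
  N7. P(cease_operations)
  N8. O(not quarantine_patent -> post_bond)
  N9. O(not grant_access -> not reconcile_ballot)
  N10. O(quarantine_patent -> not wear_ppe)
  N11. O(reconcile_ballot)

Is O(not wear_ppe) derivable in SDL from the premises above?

Yes

From premise 11 we have O(reconcile_ballot).
Premise 9 is O(not grant_access -> not reconcile_ballot); contrapositively O(reconcile_ballot -> grant_access). Since O(reconcile_ballot) holds, K gives O(grant_access).
Premise 3 is O(not forward_evidence -> not grant_access); contrapositively O(grant_access -> forward_evidence). Since O(grant_access) holds, K gives O(forward_evidence).
Premise 1 is O(withhold_key -> not forward_evidence); contrapositively O(forward_evidence -> not withhold_key). Since O(forward_evidence) holds, K gives O(not withhold_key).
From O(not withhold_key) and premise 4, O(not withhold_key -> not void_entry), we obtain O(not void_entry).
With premise 6, O(not void_entry -> not post_bond), the K-axiom yields O(not post_bond).
The contrapositive of premise 8 (O(not quarantine_patent -> post_bond)) is O(not post_bond -> quarantine_patent), and O(not post_bond) is already established, so O(quarantine_patent).
From O(quarantine_patent) and premise 10, O(quarantine_patent -> not wear_ppe), we obtain O(not wear_ppe).
Premises 2, 5, 7 do not contribute to this derivation.
So O(not wear_ppe) follows.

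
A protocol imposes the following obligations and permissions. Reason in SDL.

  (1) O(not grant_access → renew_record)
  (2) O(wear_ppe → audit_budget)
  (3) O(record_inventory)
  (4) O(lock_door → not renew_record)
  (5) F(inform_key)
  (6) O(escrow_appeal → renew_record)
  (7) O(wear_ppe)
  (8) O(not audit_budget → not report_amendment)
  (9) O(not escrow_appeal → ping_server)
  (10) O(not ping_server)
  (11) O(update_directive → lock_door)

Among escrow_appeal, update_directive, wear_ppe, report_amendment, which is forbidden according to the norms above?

Premise 10 states O(not ping_server) outright.
Premise 9, O(not escrow_appeal → ping_server), contraposes to O(not ping_server → escrow_appeal); with O(not ping_server) we get O(escrow_appeal).
With premise 6, O(escrow_appeal → renew_record), the K-axiom yields O(renew_record).
Premise 4 is O(lock_door → not renew_record); contrapositively O(renew_record → not lock_door). Since O(renew_record) holds, K gives O(not lock_door).
Premise 11, O(update_directive → lock_door), contraposes to O(not lock_door → not update_directive); with O(not lock_door) we get O(not update_directive).
So O(not update_directive) holds, i.e. update_directive is forbidden. None of the other listed options is forbidden under the premises.

update_directive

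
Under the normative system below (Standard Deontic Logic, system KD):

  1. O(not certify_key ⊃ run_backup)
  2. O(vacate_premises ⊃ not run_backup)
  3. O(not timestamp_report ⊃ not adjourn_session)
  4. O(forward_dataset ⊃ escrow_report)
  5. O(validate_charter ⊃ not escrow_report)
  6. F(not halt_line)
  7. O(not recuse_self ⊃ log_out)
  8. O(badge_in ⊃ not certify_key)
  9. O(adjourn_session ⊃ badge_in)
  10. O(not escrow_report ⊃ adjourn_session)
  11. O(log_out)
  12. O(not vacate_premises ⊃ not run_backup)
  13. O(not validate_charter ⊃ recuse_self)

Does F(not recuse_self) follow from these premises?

Premises 2 and 12 cover both cases: O(vacate_premises ⊃ not run_backup) and O(not vacate_premises ⊃ not run_backup). Since vacate_premises ∨ not vacate_premises is a tautology, O(not run_backup) follows.
Premise 1, O(not certify_key ⊃ run_backup), contraposes to O(not run_backup ⊃ certify_key); with O(not run_backup) we get O(certify_key).
Premise 8, O(badge_in ⊃ not certify_key), contraposes to O(certify_key ⊃ not badge_in); with O(certify_key) we get O(not badge_in).
The contrapositive of premise 9 (O(adjourn_session ⊃ badge_in)) is O(not badge_in ⊃ not adjourn_session), and O(not badge_in) is already established, so O(not adjourn_session).
Premise 10 is O(not escrow_report ⊃ adjourn_session); contrapositively O(not adjourn_session ⊃ escrow_report). Since O(not adjourn_session) holds, K gives O(escrow_report).
Premise 5 is O(validate_charter ⊃ not escrow_report); contrapositively O(escrow_report ⊃ not validate_charter). Since O(escrow_report) holds, K gives O(not validate_charter).
Premise 13 is O(not validate_charter ⊃ recuse_self); since O(not validate_charter), deontic closure gives O(recuse_self).
Premises 3, 4, 6, 7, 11 do not contribute to this derivation.
So O(recuse_self) holds, i.e. F(not recuse_self). The claim follows.

Yes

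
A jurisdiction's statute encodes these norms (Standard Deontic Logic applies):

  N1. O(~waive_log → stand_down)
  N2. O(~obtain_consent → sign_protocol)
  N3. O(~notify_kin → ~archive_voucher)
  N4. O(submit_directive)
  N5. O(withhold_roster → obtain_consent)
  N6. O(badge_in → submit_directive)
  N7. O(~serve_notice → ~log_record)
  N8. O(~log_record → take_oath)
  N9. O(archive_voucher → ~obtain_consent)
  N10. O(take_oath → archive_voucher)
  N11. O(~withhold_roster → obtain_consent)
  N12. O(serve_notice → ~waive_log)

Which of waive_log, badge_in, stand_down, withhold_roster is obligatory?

Premises 5 and 11 cover both cases: O(withhold_roster → obtain_consent) and O(~withhold_roster → obtain_consent). Since withhold_roster ∨ ~withhold_roster is a tautology, O(obtain_consent) follows.
Premise 9, O(archive_voucher → ~obtain_consent), contraposes to O(obtain_consent → ~archive_voucher); with O(obtain_consent) we get O(~archive_voucher).
Premise 10, O(take_oath → archive_voucher), contraposes to O(~archive_voucher → ~take_oath); with O(~archive_voucher) we get O(~take_oath).
Premise 8 is O(~log_record → take_oath); contrapositively O(~take_oath → log_record). Since O(~take_oath) holds, K gives O(log_record).
Premise 7 is O(~serve_notice → ~log_record); contrapositively O(log_record → serve_notice). Since O(log_record) holds, K gives O(serve_notice).
From O(serve_notice) and premise 12, O(serve_notice → ~waive_log), we obtain O(~waive_log).
From O(~waive_log) and premise 1, O(~waive_log → stand_down), we obtain O(stand_down).
So O(stand_down) holds — stand_down is obligatory. None of the other listed options is made obligatory by any chain of premises.

stand_down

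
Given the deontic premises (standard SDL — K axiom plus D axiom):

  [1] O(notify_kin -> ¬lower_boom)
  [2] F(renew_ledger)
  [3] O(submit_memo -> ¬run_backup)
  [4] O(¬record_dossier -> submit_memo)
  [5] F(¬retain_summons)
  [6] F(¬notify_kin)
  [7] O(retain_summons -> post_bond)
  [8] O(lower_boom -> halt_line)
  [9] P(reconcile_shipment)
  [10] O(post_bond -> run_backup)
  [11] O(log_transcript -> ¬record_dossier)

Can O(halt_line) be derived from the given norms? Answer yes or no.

Premise 8 is O(lower_boom -> halt_line), but O(lower_boom) is not derivable from the premises, so it does not yield O(halt_line).
No other premise forces O(halt_line). An ideal world satisfying every premise can still have halt_line false, so O(halt_line) is not derivable.

No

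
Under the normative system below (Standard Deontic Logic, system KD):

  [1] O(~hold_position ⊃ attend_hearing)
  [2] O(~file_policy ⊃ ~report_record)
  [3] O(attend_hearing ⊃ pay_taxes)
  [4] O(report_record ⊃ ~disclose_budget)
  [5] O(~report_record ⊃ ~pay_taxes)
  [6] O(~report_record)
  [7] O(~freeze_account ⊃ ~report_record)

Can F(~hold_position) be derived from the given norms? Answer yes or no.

Yes

Premise 6 gives O(~report_record).
From O(~report_record) and premise 5, O(~report_record ⊃ ~pay_taxes), we obtain O(~pay_taxes).
Premise 3, O(attend_hearing ⊃ pay_taxes), contraposes to O(~pay_taxes ⊃ ~attend_hearing); with O(~pay_taxes) we get O(~attend_hearing).
The contrapositive of premise 1 (O(~hold_position ⊃ attend_hearing)) is O(~attend_hearing ⊃ hold_position), and O(~attend_hearing) is already established, so O(hold_position).
Premises 2, 4, 7 do not contribute to this derivation.
So O(hold_position) holds, i.e. F(~hold_position). The claim follows.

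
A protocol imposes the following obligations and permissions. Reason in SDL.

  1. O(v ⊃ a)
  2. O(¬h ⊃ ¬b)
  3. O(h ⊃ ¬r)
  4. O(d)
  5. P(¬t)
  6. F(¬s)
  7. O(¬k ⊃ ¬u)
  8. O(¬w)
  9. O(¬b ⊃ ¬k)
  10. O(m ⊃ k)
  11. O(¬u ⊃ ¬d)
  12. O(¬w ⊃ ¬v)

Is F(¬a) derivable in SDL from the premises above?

Premise 1 is O(v ⊃ a), but O(v) is not derivable from the premises, so it does not yield O(a).
No other premise forces O(a). An ideal world satisfying every premise can still have ¬a true, so F(¬a) is not derivable.

No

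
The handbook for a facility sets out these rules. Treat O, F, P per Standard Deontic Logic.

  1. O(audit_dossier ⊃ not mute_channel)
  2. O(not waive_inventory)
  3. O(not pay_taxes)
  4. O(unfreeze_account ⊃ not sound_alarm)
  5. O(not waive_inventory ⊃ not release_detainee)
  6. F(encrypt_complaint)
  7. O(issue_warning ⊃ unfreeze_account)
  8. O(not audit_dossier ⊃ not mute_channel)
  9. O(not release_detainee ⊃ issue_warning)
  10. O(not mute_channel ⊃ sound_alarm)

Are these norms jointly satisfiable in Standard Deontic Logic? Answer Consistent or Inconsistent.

Inconsistent

By case analysis on audit_dossier: premise 1 gives O(audit_dossier ⊃ not mute_channel) and premise 8 gives O(not audit_dossier ⊃ not mute_channel), so O(not mute_channel) either way.
From O(not mute_channel) and premise 10, O(not mute_channel ⊃ sound_alarm), we obtain O(sound_alarm).
Premise 4, O(unfreeze_account ⊃ not sound_alarm), contraposes to O(sound_alarm ⊃ not unfreeze_account); with O(sound_alarm) we get O(not unfreeze_account).
Premise 7 is O(issue_warning ⊃ unfreeze_account); contrapositively O(not unfreeze_account ⊃ not issue_warning). Since O(not unfreeze_account) holds, K gives O(not issue_warning).
Premise 9 is O(not release_detainee ⊃ issue_warning); contrapositively O(not issue_warning ⊃ release_detainee). Since O(not issue_warning) holds, K gives O(release_detainee).
Premise 5 is O(not waive_inventory ⊃ not release_detainee); contrapositively O(release_detainee ⊃ waive_inventory). Since O(release_detainee) holds, K gives O(waive_inventory).
However, premise 2 gives O(not waive_inventory).
We now have both O(waive_inventory) and O(not waive_inventory) — waive_inventory is simultaneously obligatory and forbidden, violating the D-axiom.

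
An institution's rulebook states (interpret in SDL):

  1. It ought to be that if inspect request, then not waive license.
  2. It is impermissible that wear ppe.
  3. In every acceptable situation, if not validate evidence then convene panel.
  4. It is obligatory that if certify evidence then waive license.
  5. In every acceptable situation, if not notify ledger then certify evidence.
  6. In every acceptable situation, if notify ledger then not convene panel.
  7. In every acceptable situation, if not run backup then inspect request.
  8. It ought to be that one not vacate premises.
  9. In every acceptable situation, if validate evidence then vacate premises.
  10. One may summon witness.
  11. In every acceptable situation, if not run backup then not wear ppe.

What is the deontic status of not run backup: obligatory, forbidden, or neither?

Forbidden

Premise 8 states O(¬vacate_premises) outright.
The contrapositive of premise 9 (O(validate_evidence → vacate_premises)) is O(¬vacate_premises → ¬validate_evidence), and O(¬vacate_premises) is already established, so O(¬validate_evidence).
With premise 3, O(¬validate_evidence → convene_panel), the K-axiom yields O(convene_panel).
The contrapositive of premise 6 (O(notify_ledger → ¬convene_panel)) is O(convene_panel → ¬notify_ledger), and O(convene_panel) is already established, so O(¬notify_ledger).
Premise 5 is O(¬notify_ledger → certify_evidence); since O(¬notify_ledger), deontic closure gives O(certify_evidence).
Applying K to premise 4 (O(certify_evidence → waive_license)) and O(certify_evidence) yields O(waive_license).
Premise 1, O(inspect_request → ¬waive_license), contraposes to O(waive_license → ¬inspect_request); with O(waive_license) we get O(¬inspect_request).
Premise 7 is O(¬run_backup → inspect_request); contrapositively O(¬inspect_request → run_backup). Since O(¬inspect_request) holds, K gives O(run_backup).
Premises 2, 10, 11 do not contribute to this derivation.
Thus O(run_backup), which is F(¬run_backup): ¬run_backup is forbidden.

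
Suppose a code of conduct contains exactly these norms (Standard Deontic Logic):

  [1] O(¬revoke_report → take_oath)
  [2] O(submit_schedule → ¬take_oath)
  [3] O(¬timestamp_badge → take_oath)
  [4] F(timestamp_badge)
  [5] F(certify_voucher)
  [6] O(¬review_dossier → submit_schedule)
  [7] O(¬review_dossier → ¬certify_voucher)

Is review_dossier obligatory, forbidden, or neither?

Obligatory

Premise 4, F(timestamp_badge), is equivalent to O(¬timestamp_badge).
Applying K to premise 3 (O(¬timestamp_badge → take_oath)) and O(¬timestamp_badge) yields O(take_oath).
The contrapositive of premise 2 (O(submit_schedule → ¬take_oath)) is O(take_oath → ¬submit_schedule), and O(take_oath) is already established, so O(¬submit_schedule).
Premise 6, O(¬review_dossier → submit_schedule), contraposes to O(¬submit_schedule → review_dossier); with O(¬submit_schedule) we get O(review_dossier).
Premises 1, 5, 7 do not contribute to this derivation.
Hence review_dossier is obligatory.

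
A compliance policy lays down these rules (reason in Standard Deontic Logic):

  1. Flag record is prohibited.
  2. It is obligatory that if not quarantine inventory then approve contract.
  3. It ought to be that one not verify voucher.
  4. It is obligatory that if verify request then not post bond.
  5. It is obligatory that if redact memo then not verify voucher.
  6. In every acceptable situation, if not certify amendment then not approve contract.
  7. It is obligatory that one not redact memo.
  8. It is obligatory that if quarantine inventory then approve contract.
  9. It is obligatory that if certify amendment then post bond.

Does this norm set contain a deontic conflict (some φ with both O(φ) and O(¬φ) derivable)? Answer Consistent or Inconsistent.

Premise 5 is O(redact_memo → ¬verify_voucher); even if O(¬verify_voucher) held, inferring O(redact_memo) would be affirming the consequent — invalid.
So O(redact_memo) is not derivable, and the apparent clash with O(¬redact_memo) does not arise.
A world satisfying every obligation exists (e.g. approve_contract=true, certify_amendment=true, flag_record=false, post_bond=true, quarantine_inventory=false, redact_memo=false, verify_request=false, verify_voucher=false); no atom is both obligatory and forbidden, so the set is consistent.

Consistent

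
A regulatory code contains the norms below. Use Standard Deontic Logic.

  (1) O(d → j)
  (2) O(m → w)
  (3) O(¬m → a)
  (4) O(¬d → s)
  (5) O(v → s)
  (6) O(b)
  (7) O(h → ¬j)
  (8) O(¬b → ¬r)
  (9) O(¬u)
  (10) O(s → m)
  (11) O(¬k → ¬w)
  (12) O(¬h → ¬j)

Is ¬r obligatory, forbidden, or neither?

Neither

Premise 8 is O(¬b → ¬r), but O(¬b) is not derivable from the premises, so it does not yield O(¬r).
No premise or chain of K-axiom applications forces O(¬r), and none forces O(r). So ¬r is neither obligatory nor forbidden under these norms.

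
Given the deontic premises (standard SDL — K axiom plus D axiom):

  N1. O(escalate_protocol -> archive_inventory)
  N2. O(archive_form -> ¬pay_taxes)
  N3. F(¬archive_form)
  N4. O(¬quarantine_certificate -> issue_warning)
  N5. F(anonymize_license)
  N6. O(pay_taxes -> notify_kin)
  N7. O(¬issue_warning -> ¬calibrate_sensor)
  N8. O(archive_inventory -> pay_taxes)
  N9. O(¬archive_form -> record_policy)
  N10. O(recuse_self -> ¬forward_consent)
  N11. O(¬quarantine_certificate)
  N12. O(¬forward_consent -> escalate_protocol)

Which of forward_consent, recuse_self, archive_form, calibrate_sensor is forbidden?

recuse_self

Premise 3, F(¬archive_form), is equivalent to O(archive_form).
With premise 2, O(archive_form -> ¬pay_taxes), the K-axiom yields O(¬pay_taxes).
Premise 8 is O(archive_inventory -> pay_taxes); contrapositively O(¬pay_taxes -> ¬archive_inventory). Since O(¬pay_taxes) holds, K gives O(¬archive_inventory).
Premise 1 is O(escalate_protocol -> archive_inventory); contrapositively O(¬archive_inventory -> ¬escalate_protocol). Since O(¬archive_inventory) holds, K gives O(¬escalate_protocol).
Premise 12 is O(¬forward_consent -> escalate_protocol); contrapositively O(¬escalate_protocol -> forward_consent). Since O(¬escalate_protocol) holds, K gives O(forward_consent).
The contrapositive of premise 10 (O(recuse_self -> ¬forward_consent)) is O(forward_consent -> ¬recuse_self), and O(forward_consent) is already established, so O(¬recuse_self).
So O(¬recuse_self) holds, i.e. recuse_self is forbidden. None of the other listed options is forbidden under the premises.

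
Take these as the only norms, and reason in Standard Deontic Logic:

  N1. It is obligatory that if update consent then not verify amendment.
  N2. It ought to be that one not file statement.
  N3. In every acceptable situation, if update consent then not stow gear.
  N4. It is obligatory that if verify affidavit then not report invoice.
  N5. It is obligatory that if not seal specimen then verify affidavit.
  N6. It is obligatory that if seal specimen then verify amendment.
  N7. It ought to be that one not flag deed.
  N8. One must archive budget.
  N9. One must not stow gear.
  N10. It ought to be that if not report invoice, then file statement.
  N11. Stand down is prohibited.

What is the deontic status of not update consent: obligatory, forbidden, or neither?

From premise 2 we have O(¬file_statement).
The contrapositive of premise 10 (O(¬report_invoice → file_statement)) is O(¬file_statement → report_invoice), and O(¬file_statement) is already established, so O(report_invoice).
Premise 4 is O(verify_affidavit → ¬report_invoice); contrapositively O(report_invoice → ¬verify_affidavit). Since O(report_invoice) holds, K gives O(¬verify_affidavit).
Premise 5 is O(¬seal_specimen → verify_affidavit); contrapositively O(¬verify_affidavit → seal_specimen). Since O(¬verify_affidavit) holds, K gives O(seal_specimen).
Applying K to premise 6 (O(seal_specimen → verify_amendment)) and O(seal_specimen) yields O(verify_amendment).
Premise 1, O(update_consent → ¬verify_amendment), contraposes to O(verify_amendment → ¬update_consent); with O(verify_amendment) we get O(¬update_consent).
Premises 3, 7, 8, 9, 11 do not contribute to this derivation.
Hence ¬update_consent is obligatory.

Obligatory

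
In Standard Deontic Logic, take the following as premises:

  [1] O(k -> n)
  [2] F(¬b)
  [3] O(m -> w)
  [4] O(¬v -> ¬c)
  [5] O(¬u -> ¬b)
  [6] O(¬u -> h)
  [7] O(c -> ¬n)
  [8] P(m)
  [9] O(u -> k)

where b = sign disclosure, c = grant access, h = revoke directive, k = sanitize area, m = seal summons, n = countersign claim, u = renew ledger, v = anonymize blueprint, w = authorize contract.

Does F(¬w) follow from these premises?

Premise 3 is O(m -> w), but O(m) is not derivable from the premises (the permission P(m) asserts only ¬O(¬m), not O(m)), so it does not yield O(w).
No other premise forces O(w). An ideal world satisfying every premise can still have ¬w true, so F(¬w) is not derivable.

No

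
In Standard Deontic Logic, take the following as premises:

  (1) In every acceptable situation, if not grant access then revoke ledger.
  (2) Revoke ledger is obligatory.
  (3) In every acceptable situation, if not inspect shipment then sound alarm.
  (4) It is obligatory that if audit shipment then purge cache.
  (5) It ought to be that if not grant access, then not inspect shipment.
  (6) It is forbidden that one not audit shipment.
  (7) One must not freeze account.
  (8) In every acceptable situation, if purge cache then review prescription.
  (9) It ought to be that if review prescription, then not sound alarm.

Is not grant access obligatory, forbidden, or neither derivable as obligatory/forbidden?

F(¬audit_shipment) at premise 6 means O(audit_shipment).
Applying K to premise 4 (O(audit_shipment → purge_cache)) and O(audit_shipment) yields O(purge_cache).
Applying K to premise 8 (O(purge_cache → review_prescription)) and O(purge_cache) yields O(review_prescription).
From O(review_prescription) and premise 9, O(review_prescription → ¬sound_alarm), we obtain O(¬sound_alarm).
Premise 3 is O(¬inspect_shipment → sound_alarm); contrapositively O(¬sound_alarm → inspect_shipment). Since O(¬sound_alarm) holds, K gives O(inspect_shipment).
Premise 5, O(¬grant_access → ¬inspect_shipment), contraposes to O(inspect_shipment → grant_access); with O(inspect_shipment) we get O(grant_access).
Premises 1, 2, 7 do not contribute to this derivation.
Thus O(grant_access), which is F(¬grant_access): ¬grant_access is forbidden.

Forbidden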